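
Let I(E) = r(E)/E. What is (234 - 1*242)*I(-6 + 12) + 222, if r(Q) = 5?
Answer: 646/3 ≈ 215.33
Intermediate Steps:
I(E) = 5/E
(234 - 1*242)*I(-6 + 12) + 222 = (234 - 1*242)*(5/(-6 + 12)) + 222 = (234 - 242)*(5/6) + 222 = -40/6 + 222 = -8*⅚ + 222 = -20/3 + 222 = 646/3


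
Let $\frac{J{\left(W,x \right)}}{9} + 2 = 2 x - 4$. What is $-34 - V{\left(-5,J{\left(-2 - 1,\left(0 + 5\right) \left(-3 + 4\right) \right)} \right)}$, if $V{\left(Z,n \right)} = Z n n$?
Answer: $6446$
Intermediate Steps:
$J{\left(W,x \right)} = -54 + 18 x$ ($J{\left(W,x \right)} = -18 + 9 \left(2 x - 4\right) = -18 + 9 \left(-4 + 2 x\right) = -18 + \left(-36 + 18 x\right) = -54 + 18 x$)
$V{\left(Z,n \right)} = Z n^{2}$
$-34 - V{\left(-5,J{\left(-2 - 1,\left(0 + 5\right) \left(-3 + 4\right) \right)} \right)} = -34 - - 5 \left(-54 + 18 \left(0 + 5\right) \left(-3 + 4\right)\right)^{2} = -34 - - 5 \left(-54 + 18 \cdot 5 \cdot 1\right)^{2} = -34 - - 5 \left(-54 + 18 \cdot 5\right)^{2} = -34 - - 5 \left(-54 + 90\right)^{2} = -34 - - 5 \cdot 36^{2} = -34 - \left(-5\right) 1296 = -34 - -6480 = -34 + 6480 = 6446$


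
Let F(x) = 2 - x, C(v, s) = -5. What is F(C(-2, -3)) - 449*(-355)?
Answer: 159402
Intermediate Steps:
F(C(-2, -3)) - 449*(-355) = (2 - 1*(-5)) - 449*(-355) = (2 + 5) + 159395 = 7 + 159395 = 159402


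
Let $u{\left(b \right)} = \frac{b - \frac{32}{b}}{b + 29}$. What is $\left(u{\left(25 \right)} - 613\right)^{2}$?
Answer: $\frac{683857879849}{1822500} \approx 3.7523 \cdot 10^{5}$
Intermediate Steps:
$u{\left(b \right)} = \frac{b - \frac{32}{b}}{29 + b}$
$\left(u{\left(25 \right)} - 613\right)^{2} = \left(\frac{-32 + 25^{2}}{25 \left(29 + 25\right)} - 613\right)^{2} = \left(\frac{-32 + 625}{25 \cdot 54} - 613\right)^{2} = \left(\frac{1}{25} \cdot \frac{1}{54} \cdot 593 - 613\right)^{2} = \left(\frac{593}{1350} - 613\right)^{2} = \left(- \frac{826957}{1350}\right)^{2} = \frac{683857879849}{1822500}$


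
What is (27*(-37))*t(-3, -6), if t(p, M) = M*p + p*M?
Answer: -35964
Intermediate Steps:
t(p, M) = 2*M*p (t(p, M) = M*p + M*p = 2*M*p)
(27*(-37))*t(-3, -6) = (27*(-37))*(2*(-6)*(-3)) = -999*36 = -35964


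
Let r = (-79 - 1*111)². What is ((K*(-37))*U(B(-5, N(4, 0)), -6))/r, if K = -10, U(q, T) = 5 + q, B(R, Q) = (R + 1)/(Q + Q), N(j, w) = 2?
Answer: 74/1805 ≈ 0.040997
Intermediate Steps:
B(R, Q) = (1 + R)/(2*Q) (B(R, Q) = (1 + R)/((2*Q)) = (1 + R)*(1/(2*Q)) = (1 + R)/(2*Q))
r = 36100 (r = (-79 - 111)² = (-190)² = 36100)
((K*(-37))*U(B(-5, N(4, 0)), -6))/r = ((-10*(-37))*(5 + (½)*(1 - 5)/2))/36100 = (370*(5 + (½)*(½)*(-4)))*(1/36100) = (370*(5 - 1))*(1/36100) = (370*4)*(1/36100) = 1480*(1/36100) = 74/1805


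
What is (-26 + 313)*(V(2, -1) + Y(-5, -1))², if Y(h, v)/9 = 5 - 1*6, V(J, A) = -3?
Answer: 41328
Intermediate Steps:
Y(h, v) = -9 (Y(h, v) = 9*(5 - 1*6) = 9*(5 - 6) = 9*(-1) = -9)
(-26 + 313)*(V(2, -1) + Y(-5, -1))² = (-26 + 313)*(-3 - 9)² = 287*(-12)² = 287*144 = 41328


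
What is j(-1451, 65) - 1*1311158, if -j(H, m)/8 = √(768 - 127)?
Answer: -1311158 - 8*√641 ≈ -1.3114e+6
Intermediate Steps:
j(H, m) = -8*√641 (j(H, m) = -8*√(768 - 127) = -8*√641)
j(-1451, 65) - 1*1311158 = -8*√641 - 1*1311158 = -8*√641 - 1311158 = -1311158 - 8*√641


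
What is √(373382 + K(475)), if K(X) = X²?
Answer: √599007 ≈ 773.96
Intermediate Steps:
√(373382 + K(475)) = √(373382 + 475²) = √(373382 + 225625) = √599007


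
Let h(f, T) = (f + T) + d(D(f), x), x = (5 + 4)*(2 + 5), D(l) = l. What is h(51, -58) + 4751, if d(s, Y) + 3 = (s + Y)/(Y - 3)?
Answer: 47429/10 ≈ 4742.9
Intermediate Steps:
x = 63 (x = 9*7 = 63)
d(s, Y) = -3 + (Y + s)/(-3 + Y) (d(s, Y) = -3 + (s + Y)/(Y - 3) = -3 + (Y + s)/(-3 + Y))
h(f, T) = -39/20 + T + 61*f/60 (h(f, T) = (f + T) + (9 + f - 2*63)/(-3 + 63) = (T + f) + (9 + f - 126)/60 = (T + f) + (-117 + f)/60 = (T + f) + (-39/20 + f/60) = -39/20 + T + 61*f/60)
h(51, -58) + 4751 = (-39/20 - 58 + (61/60)*51) + 4751 = (-39/20 - 58 + 1037/20) + 4751 = -81/10 + 4751 = 47429/10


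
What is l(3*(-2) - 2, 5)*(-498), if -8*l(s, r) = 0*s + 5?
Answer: 1245/4 ≈ 311.25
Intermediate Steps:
l(s, r) = -5/8 (l(s, r) = -(0*s + 5)/8 = -(0 + 5)/8 = -⅛*5 = -5/8)
l(3*(-2) - 2, 5)*(-498) = -5/8*(-498) = 1245/4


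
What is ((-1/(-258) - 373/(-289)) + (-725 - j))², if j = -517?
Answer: 237541241491129/5559491844 ≈ 42727.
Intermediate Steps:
((-1/(-258) - 373/(-289)) + (-725 - j))² = ((-1/(-258) - 373/(-289)) + (-725 - 1*(-517)))² = ((-1*(-1/258) - 373*(-1/289)) + (-725 + 517))² = ((1/258 + 373/289) - 208)² = (96523/74562 - 208)² = (-15412373/74562)² = 237541241491129/5559491844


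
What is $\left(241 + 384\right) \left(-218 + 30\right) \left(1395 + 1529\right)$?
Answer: $-343570000$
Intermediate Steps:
$\left(241 + 384\right) \left(-218 + 30\right) \left(1395 + 1529\right) = 625 \left(-188\right) 2924 = \left(-117500\right) 2924 = -343570000$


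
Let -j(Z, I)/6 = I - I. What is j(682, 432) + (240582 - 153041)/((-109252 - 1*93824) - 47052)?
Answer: -87541/250128 ≈ -0.34998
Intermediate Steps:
j(Z, I) = 0 (j(Z, I) = -6*(I - I) = -6*0 = 0)
j(682, 432) + (240582 - 153041)/((-109252 - 1*93824) - 47052) = 0 + (240582 - 153041)/((-109252 - 1*93824) - 47052) = 0 + 87541/((-109252 - 93824) - 47052) = 0 + 87541/(-203076 - 47052) = 0 + 87541/(-250128) = 0 + 87541*(-1/250128) = 0 - 87541/250128 = -87541/250128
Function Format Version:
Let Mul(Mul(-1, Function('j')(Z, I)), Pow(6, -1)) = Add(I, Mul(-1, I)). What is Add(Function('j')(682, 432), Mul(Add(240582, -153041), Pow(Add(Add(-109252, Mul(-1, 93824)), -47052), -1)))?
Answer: Rational(-87541, 250128) ≈ -0.34998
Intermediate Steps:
Function('j')(Z, I) = 0 (Function('j')(Z, I) = Mul(-6, Add(I, Mul(-1, I))) = Mul(-6, 0) = 0)
Add(Function('j')(682, 432), Mul(Add(240582, -153041), Pow(Add(Add(-109252, Mul(-1, 93824)), -47052), -1))) = Add(0, Mul(Add(240582, -153041), Pow(Add(Add(-109252, Mul(-1, 93824)), -47052), -1))) = Add(0, Mul(87541, Pow(Add(Add(-109252, -93824), -47052), -1))) = Add(0, Mul(87541, Pow(Add(-203076, -47052), -1))) = Add(0, Mul(87541, Pow(-250128, -1))) = Add(0, Mul(87541, Rational(-1, 250128))) = Add(0, Rational(-87541, 250128)) = Rational(-87541, 250128)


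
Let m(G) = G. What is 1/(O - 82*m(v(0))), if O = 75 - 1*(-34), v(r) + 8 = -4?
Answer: 1/1093 ≈ 0.00091491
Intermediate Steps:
v(r) = -12 (v(r) = -8 - 4 = -12)
O = 109 (O = 75 + 34 = 109)
1/(O - 82*m(v(0))) = 1/(109 - 82*(-12)) = 1/(109 + 984) = 1/1093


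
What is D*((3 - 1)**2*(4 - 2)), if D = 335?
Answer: 2680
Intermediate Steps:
D*((3 - 1)**2*(4 - 2)) = 335*((3 - 1)**2*(4 - 2)) = 335*(2**2*2) = 335*(4*2) = 335*8 = 2680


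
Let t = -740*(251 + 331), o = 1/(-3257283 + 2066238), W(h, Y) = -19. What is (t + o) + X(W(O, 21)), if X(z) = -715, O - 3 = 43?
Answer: -513810857776/1191045 ≈ -4.3140e+5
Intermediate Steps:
O = 46 (O = 3 + 43 = 46)
o = -1/1191045 (o = 1/(-1191045) = -1/1191045 ≈ -8.3960e-7)
t = -430680 (t = -740*582 = -430680)
(t + o) + X(W(O, 21)) = (-430680 - 1/1191045) - 715 = -512959260601/1191045 - 715 = -513810857776/1191045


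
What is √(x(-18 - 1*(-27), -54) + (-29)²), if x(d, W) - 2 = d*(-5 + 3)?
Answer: 5*√33 ≈ 28.723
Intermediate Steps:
x(d, W) = 2 - 2*d (x(d, W) = 2 + d*(-5 + 3) = 2 + d*(-2) = 2 - 2*d)
√(x(-18 - 1*(-27), -54) + (-29)²) = √((2 - 2*(-18 - 1*(-27))) + (-29)²) = √((2 - 2*(-18 + 27)) + 841) = √((2 - 2*9) + 841) = √((2 - 18) + 841) = √(-16 + 841) = √825 = 5*√33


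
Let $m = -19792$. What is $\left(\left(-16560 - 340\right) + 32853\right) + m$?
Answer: $-3839$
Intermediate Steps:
$\left(\left(-16560 - 340\right) + 32853\right) + m = \left(\left(-16560 - 340\right) + 32853\right) - 19792 = \left(-16900 + 32853\right) - 19792 = 15953 - 19792 = -3839$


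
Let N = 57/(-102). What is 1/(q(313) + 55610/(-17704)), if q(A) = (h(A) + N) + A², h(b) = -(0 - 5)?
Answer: 150484/14742962637 ≈ 1.0207e-5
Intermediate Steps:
h(b) = 5 (h(b) = -1*(-5) = 5)
N = -19/34 (N = 57*(-1/102) = -19/34 ≈ -0.55882)
q(A) = 151/34 + A² (q(A) = (5 - 19/34) + A² = 151/34 + A²)
1/(q(313) + 55610/(-17704)) = 1/((151/34 + 313²) + 55610/(-17704)) = 1/((151/34 + 97969) + 55610*(-1/17704)) = 1/(3331097/34 - 27805/8852) = 1/(14742962637/150484) = 150484/14742962637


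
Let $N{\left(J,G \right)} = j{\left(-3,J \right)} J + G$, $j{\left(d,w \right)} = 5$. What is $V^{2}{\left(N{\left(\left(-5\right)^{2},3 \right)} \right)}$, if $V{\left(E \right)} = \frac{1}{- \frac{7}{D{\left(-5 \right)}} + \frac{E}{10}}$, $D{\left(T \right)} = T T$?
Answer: $\frac{625}{97969} \approx 0.0063796$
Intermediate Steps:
$D{\left(T \right)} = T^{2}$
$N{\left(J,G \right)} = G + 5 J$ ($N{\left(J,G \right)} = 5 J + G = G + 5 J$)
$V{\left(E \right)} = \frac{1}{- \frac{7}{25} + \frac{E}{10}}$ ($V{\left(E \right)} = \frac{1}{- \frac{7}{\left(-5\right)^{2}} + \frac{E}{10}} = \frac{1}{- \frac{7}{25} + E \frac{1}{10}} = \frac{1}{\left(-7\right) \frac{1}{25} + \frac{E}{10}} = \frac{1}{- \frac{7}{25} + \frac{E}{10}}$)
$V^{2}{\left(N{\left(\left(-5\right)^{2},3 \right)} \right)} = \left(\frac{50}{-14 + 5 \left(3 + 5 \left(-5\right)^{2}\right)}\right)^{2} = \left(\frac{50}{-14 + 5 \left(3 + 5 \cdot 25\right)}\right)^{2} = \left(\frac{50}{-14 + 5 \left(3 + 125\right)}\right)^{2} = \left(\frac{50}{-14 + 5 \cdot 128}\right)^{2} = \left(\frac{50}{-14 + 640}\right)^{2} = \left(\frac{50}{626}\right)^{2} = \left(50 \cdot \frac{1}{626}\right)^{2} = \left(\frac{25}{313}\right)^{2} = \frac{625}{97969}$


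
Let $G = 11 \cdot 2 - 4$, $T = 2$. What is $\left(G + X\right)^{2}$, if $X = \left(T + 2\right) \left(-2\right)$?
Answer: $100$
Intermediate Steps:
$X = -8$ ($X = \left(2 + 2\right) \left(-2\right) = 4 \left(-2\right) = -8$)
$G = 18$ ($G = 22 - 4 = 18$)
$\left(G + X\right)^{2} = \left(18 - 8\right)^{2} = 10^{2} = 100$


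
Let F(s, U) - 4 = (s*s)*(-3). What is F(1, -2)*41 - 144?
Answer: -103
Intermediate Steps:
F(s, U) = 4 - 3*s² (F(s, U) = 4 + (s*s)*(-3) = 4 + s²*(-3) = 4 - 3*s²)
F(1, -2)*41 - 144 = (4 - 3*1²)*41 - 144 = (4 - 3*1)*41 - 144 = (4 - 3)*41 - 144 = 1*41 - 144 = 41 - 144 = -103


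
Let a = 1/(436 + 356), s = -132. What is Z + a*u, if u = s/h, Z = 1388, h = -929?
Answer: 7736713/5574 ≈ 1388.0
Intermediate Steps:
a = 1/792 ≈ 0.0012626
u = 132/929 (u = -132/(-929) = -132*(-1/929) = 132/929 ≈ 0.14209)
Z + a*u = 1388 + (1/792)*(132/929) = 1388 + 1/5574 = 7736713/5574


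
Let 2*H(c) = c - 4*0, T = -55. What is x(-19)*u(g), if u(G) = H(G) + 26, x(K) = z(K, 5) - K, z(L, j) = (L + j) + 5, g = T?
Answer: -15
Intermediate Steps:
g = -55
H(c) = c/2 (H(c) = (c - 4*0)/2 = (c + 0)/2 = c/2)
z(L, j) = 5 + L + j
x(K) = 10 (x(K) = (5 + K + 5) - K = (10 + K) - K = 10)
u(G) = 26 + G/2 (u(G) = G/2 + 26 = 26 + G/2)
x(-19)*u(g) = 10*(26 + (½)*(-55)) = 10*(26 - 55/2) = 10*(-3/2) = -15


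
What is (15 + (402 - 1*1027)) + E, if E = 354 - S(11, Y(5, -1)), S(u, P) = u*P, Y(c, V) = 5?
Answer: -311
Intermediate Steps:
S(u, P) = P*u
E = 299 (E = 354 - 5*11 = 354 - 1*55 = 354 - 55 = 299)
(15 + (402 - 1*1027)) + E = (15 + (402 - 1*1027)) + 299 = (15 + (402 - 1027)) + 299 = (15 - 625) + 299 = -610 + 299 = -311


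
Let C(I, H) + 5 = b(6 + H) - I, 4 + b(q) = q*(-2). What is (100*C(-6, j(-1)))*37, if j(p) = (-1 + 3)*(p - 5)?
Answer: 33300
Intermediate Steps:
b(q) = -4 - 2*q (b(q) = -4 + q*(-2) = -4 - 2*q)
j(p) = -10 + 2*p (j(p) = 2*(-5 + p) = -10 + 2*p)
C(I, H) = -21 - I - 2*H (C(I, H) = -5 + ((-4 - 2*(6 + H)) - I) = -5 + ((-4 + (-12 - 2*H)) - I) = -5 + ((-16 - 2*H) - I) = -5 + (-16 - I - 2*H) = -21 - I - 2*H)
(100*C(-6, j(-1)))*37 = (100*(-21 - 1*(-6) - 2*(-10 + 2*(-1))))*37 = (100*(-21 + 6 - 2*(-10 - 2)))*37 = (100*(-21 + 6 - 2*(-12)))*37 = (100*(-21 + 6 + 24))*37 = (100*9)*37 = 900*37 = 33300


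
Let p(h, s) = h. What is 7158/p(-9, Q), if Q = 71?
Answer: -2386/3 ≈ -795.33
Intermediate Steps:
7158/p(-9, Q) = 7158/(-9) = 7158*(-1/9) = -2386/3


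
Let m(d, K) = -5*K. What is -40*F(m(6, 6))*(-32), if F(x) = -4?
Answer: -5120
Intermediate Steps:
-40*F(m(6, 6))*(-32) = -40*(-4)*(-32) = 160*(-32) = -5120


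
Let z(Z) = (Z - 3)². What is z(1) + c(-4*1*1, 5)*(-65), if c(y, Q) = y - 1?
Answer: 329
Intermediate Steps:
z(Z) = (-3 + Z)²
c(y, Q) = -1 + y
z(1) + c(-4*1*1, 5)*(-65) = (-3 + 1)² + (-1 - 4*1*1)*(-65) = (-2)² + (-1 - 4*1)*(-65) = 4 + (-1 - 4)*(-65) = 4 - 5*(-65) = 4 + 325 = 329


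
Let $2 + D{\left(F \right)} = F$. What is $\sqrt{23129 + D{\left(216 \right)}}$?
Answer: $\sqrt{23343} \approx 152.78$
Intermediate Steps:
$D{\left(F \right)} = -2 + F$
$\sqrt{23129 + D{\left(216 \right)}} = \sqrt{23129 + \left(-2 + 216\right)} = \sqrt{23129 + 214} = \sqrt{23343}$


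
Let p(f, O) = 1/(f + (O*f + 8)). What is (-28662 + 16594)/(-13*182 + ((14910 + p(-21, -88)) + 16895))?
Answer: -11072390/27010283 ≈ -0.40993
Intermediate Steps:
p(f, O) = 1/(8 + f + O*f) (p(f, O) = 1/(f + (8 + O*f)) = 1/(8 + f + O*f))
(-28662 + 16594)/(-13*182 + ((14910 + p(-21, -88)) + 16895)) = (-28662 + 16594)/(-13*182 + ((14910 + 1/(8 - 21 - 88*(-21))) + 16895)) = -12068/(-2366 + ((14910 + 1/(8 - 21 + 1848)) + 16895)) = -12068/(-2366 + ((14910 + 1/1835) + 16895)) = -12068/(-2366 + (27359851/1835 + 16895)) = -12068/(-2366 + 58362176/1835) = -12068/54020566/1835 = -12068*1835/54020566 = -11072390/27010283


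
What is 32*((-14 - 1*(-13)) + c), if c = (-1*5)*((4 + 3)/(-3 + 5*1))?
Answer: -592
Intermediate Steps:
c = -35/2 (c = -35/(-3 + 5) = -35/2 ≈ -17.500)
32*((-14 - 1*(-13)) + c) = 32*((-14 - 1*(-13)) - 35/2) = 32*((-14 + 13) - 35/2) = 32*(-1 - 35/2) = 32*(-37/2) = -592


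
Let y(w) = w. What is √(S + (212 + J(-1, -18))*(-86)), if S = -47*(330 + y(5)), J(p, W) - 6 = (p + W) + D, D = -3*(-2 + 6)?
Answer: 103*I*√3 ≈ 178.4*I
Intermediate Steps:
D = -12 (D = -3*4 = -12)
J(p, W) = -6 + W + p (J(p, W) = 6 + ((p + W) - 12) = 6 + ((W + p) - 12) = 6 + (-12 + W + p) = -6 + W + p)
S = -15745 (S = -47*(330 + 5) = -47*335 = -15745)
√(S + (212 + J(-1, -18))*(-86)) = √(-15745 + (212 + (-6 - 18 - 1))*(-86)) = √(-15745 + (212 - 25)*(-86)) = √(-15745 + 187*(-86)) = √(-15745 - 16082) = √(-31827) = 103*I*√3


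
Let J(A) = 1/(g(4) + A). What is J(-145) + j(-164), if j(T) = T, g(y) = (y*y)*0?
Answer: -23781/145 ≈ -164.01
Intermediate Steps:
g(y) = 0 (g(y) = y**2*0 = 0)
J(A) = 1/A (J(A) = 1/(0 + A) = 1/A)
J(-145) + j(-164) = 1/(-145) - 164 = -1/145 - 164 = -23781/145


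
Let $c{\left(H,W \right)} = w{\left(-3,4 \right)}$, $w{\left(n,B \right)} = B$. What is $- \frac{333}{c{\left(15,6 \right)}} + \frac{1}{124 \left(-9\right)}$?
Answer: $- \frac{23227}{279} \approx -83.251$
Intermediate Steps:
$c{\left(H,W \right)} = 4$
$- \frac{333}{c{\left(15,6 \right)}} + \frac{1}{124 \left(-9\right)} = - \frac{333}{4} + \frac{1}{124 \left(-9\right)} = \left(-333\right) \frac{1}{4} + \frac{1}{124} \left(- \frac{1}{9}\right) = - \frac{333}{4} - \frac{1}{1116} = - \frac{23227}{279}$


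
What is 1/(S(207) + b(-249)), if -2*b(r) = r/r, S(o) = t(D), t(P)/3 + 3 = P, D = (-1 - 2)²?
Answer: 2/35 ≈ 0.057143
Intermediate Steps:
D = 9 (D = (-3)² = 9)
t(P) = -9 + 3*P
S(o) = 18 (S(o) = -9 + 3*9 = -9 + 27 = 18)
b(r) = -½ (b(r) = -r/(2*r) = -½*1 = -½)
1/(S(207) + b(-249)) = 1/(18 - ½) = 1/(35/2) = 2/35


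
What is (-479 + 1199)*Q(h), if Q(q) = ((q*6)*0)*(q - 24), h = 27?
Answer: 0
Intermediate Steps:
Q(q) = 0 (Q(q) = ((6*q)*0)*(-24 + q) = 0*(-24 + q) = 0)
(-479 + 1199)*Q(h) = (-479 + 1199)*0 = 720*0 = 0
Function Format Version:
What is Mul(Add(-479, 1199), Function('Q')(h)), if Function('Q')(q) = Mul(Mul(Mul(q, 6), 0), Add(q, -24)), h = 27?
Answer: 0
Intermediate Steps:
Function('Q')(q) = 0 (Function('Q')(q) = Mul(Mul(Mul(6, q), 0), Add(-24, q)) = Mul(0, Add(-24, q)) = 0)
Mul(Add(-479, 1199), Function('Q')(h)) = Mul(Add(-479, 1199), 0) = Mul(720, 0) = 0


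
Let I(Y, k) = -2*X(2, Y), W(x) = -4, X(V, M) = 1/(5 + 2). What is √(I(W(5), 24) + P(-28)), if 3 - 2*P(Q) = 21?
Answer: I*√455/7 ≈ 3.0472*I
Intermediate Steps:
X(V, M) = ⅐ (X(V, M) = 1/7 = ⅐)
P(Q) = -9 (P(Q) = 3/2 - ½*21 = 3/2 - 21/2 = -9)
I(Y, k) = -2/7 (I(Y, k) = -2*⅐ = -2/7)
√(I(W(5), 24) + P(-28)) = √(-2/7 - 9) = √(-65/7) = I*√455/7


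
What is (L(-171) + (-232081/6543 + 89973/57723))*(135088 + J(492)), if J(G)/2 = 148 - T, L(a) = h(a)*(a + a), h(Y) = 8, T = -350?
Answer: -47454511453616384/125893863 ≈ -3.7694e+8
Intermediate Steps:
L(a) = 16*a (L(a) = 8*(a + a) = 8*(2*a) = 16*a)
J(G) = 996 (J(G) = 2*(148 - 1*(-350)) = 2*(148 + 350) = 2*498 = 996)
(L(-171) + (-232081/6543 + 89973/57723))*(135088 + J(492)) = (16*(-171) + (-232081/6543 + 89973/57723))*(135088 + 996) = (-2736 + (-232081*1/6543 + 89973*(1/57723)))*136084 = (-2736 + (-232081/6543 + 29991/19241))*136084 = (-2736 - 4269239408/125893863)*136084 = -348714848576/125893863*136084 = -47454511453616384/125893863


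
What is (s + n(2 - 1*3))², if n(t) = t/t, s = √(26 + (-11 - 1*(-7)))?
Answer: (1 + √22)² ≈ 32.381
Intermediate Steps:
s = √22 (s = √(26 + (-11 + 7)) = √(26 - 4) = √22 ≈ 4.6904)
n(t) = 1
(s + n(2 - 1*3))² = (√22 + 1)² = (1 + √22)²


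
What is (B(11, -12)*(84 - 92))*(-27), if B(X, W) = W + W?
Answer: -5184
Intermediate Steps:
B(X, W) = 2*W
(B(11, -12)*(84 - 92))*(-27) = ((2*(-12))*(84 - 92))*(-27) = -24*(-8)*(-27) = 192*(-27) = -5184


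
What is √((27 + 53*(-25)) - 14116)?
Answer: I*√15414 ≈ 124.15*I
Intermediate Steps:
√((27 + 53*(-25)) - 14116) = √((27 - 1325) - 14116) = √(-1298 - 14116) = √(-15414) = I*√15414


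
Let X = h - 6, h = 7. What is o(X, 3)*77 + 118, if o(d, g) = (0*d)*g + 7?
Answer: 657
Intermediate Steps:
X = 1 (X = 7 - 6 = 1)
o(d, g) = 7 (o(d, g) = 0*g + 7 = 0 + 7 = 7)
o(X, 3)*77 + 118 = 7*77 + 118 = 539 + 118 = 657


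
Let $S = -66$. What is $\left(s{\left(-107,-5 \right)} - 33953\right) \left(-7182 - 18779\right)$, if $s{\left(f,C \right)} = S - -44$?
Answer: $882024975$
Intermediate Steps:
$s{\left(f,C \right)} = -22$ ($s{\left(f,C \right)} = -66 - -44 = -66 + 44 = -22$)
$\left(s{\left(-107,-5 \right)} - 33953\right) \left(-7182 - 18779\right) = \left(-22 - 33953\right) \left(-7182 - 18779\right) = \left(-33975\right) \left(-25961\right) = 882024975$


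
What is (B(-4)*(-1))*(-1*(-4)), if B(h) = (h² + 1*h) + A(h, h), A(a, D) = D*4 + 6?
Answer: -8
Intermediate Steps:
A(a, D) = 6 + 4*D (A(a, D) = 4*D + 6 = 6 + 4*D)
B(h) = 6 + h² + 5*h (B(h) = (h² + 1*h) + (6 + 4*h) = (h² + h) + (6 + 4*h) = (h + h²) + (6 + 4*h) = 6 + h² + 5*h)
(B(-4)*(-1))*(-1*(-4)) = ((6 + (-4)² + 5*(-4))*(-1))*(-1*(-4)) = ((6 + 16 - 20)*(-1))*4 = (2*(-1))*4 = -2*4 = -8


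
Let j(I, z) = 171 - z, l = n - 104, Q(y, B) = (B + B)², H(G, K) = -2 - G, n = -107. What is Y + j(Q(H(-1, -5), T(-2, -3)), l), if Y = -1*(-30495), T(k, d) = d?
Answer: 30877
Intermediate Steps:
Q(y, B) = 4*B² (Q(y, B) = (2*B)² = 4*B²)
l = -211 (l = -107 - 104 = -211)
Y = 30495
Y + j(Q(H(-1, -5), T(-2, -3)), l) = 30495 + (171 - 1*(-211)) = 30495 + (171 + 211) = 30495 + 382 = 30877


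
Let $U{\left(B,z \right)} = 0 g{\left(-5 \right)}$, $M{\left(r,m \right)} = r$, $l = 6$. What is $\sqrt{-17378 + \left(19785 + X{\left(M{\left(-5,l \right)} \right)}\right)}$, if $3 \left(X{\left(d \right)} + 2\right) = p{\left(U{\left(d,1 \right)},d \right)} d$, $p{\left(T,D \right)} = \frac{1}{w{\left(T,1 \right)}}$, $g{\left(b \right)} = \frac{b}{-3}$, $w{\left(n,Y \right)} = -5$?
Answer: $\frac{4 \sqrt{1353}}{3} \approx 49.044$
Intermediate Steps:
$g{\left(b \right)} = - \frac{b}{3}$ ($g{\left(b \right)} = b \left(- \frac{1}{3}\right) = - \frac{b}{3}$)
$U{\left(B,z \right)} = 0$ ($U{\left(B,z \right)} = 0 \left(\left(- \frac{1}{3}\right) \left(-5\right)\right) = 0 \cdot \frac{5}{3} = 0$)
$p{\left(T,D \right)} = - \frac{1}{5}$ ($p{\left(T,D \right)} = \frac{1}{-5} = - \frac{1}{5}$)
$X{\left(d \right)} = -2 - \frac{d}{15}$ ($X{\left(d \right)} = -2 + \frac{\left(- \frac{1}{5}\right) d}{3} = -2 - \frac{d}{15}$)
$\sqrt{-17378 + \left(19785 + X{\left(M{\left(-5,l \right)} \right)}\right)} = \sqrt{-17378 + \left(19785 - \frac{5}{3}\right)} = \sqrt{-17378 + \frac{59350}{3}} = \sqrt{\frac{7216}{3}} = \frac{4 \sqrt{1353}}{3}$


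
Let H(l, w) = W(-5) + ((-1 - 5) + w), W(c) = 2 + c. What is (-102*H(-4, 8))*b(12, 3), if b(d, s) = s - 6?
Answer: -306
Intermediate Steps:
H(l, w) = -9 + w (H(l, w) = (2 - 5) + ((-1 - 5) + w) = -3 + (-6 + w) = -9 + w)
b(d, s) = -6 + s
(-102*H(-4, 8))*b(12, 3) = (-102*(-9 + 8))*(-6 + 3) = -102*(-1)*(-3) = 102*(-3) = -306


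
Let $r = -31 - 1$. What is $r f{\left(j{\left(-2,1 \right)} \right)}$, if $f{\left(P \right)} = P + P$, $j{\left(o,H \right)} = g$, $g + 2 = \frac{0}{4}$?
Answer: $128$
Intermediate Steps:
$r = -32$ ($r = -31 - 1 = -32$)
$g = -2$ ($g = -2 + \frac{0}{4} = -2 + 0 \cdot \frac{1}{4} = -2 + 0 = -2$)
$j{\left(o,H \right)} = -2$
$f{\left(P \right)} = 2 P$
$r f{\left(j{\left(-2,1 \right)} \right)} = - 32 \cdot 2 \left(-2\right) = \left(-32\right) \left(-4\right) = 128$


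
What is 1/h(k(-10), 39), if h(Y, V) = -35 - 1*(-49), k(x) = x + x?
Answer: 1/14 ≈ 0.071429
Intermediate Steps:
k(x) = 2*x
h(Y, V) = 14 (h(Y, V) = -35 + 49 = 14)
1/h(k(-10), 39) = 1/14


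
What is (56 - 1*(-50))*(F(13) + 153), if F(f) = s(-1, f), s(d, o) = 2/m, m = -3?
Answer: 48442/3 ≈ 16147.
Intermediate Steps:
s(d, o) = -2/3 (s(d, o) = 2/(-3) = 2*(-1/3) = -2/3)
F(f) = -2/3
(56 - 1*(-50))*(F(13) + 153) = (56 - 1*(-50))*(-2/3 + 153) = (56 + 50)*(457/3) = 106*(457/3) = 48442/3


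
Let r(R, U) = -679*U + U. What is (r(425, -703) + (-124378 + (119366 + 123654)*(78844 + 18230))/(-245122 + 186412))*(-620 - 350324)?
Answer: -770740236443936/29355 ≈ -2.6256e+10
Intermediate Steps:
r(R, U) = -678*U
(r(425, -703) + (-124378 + (119366 + 123654)*(78844 + 18230))/(-245122 + 186412))*(-620 - 350324) = (-678*(-703) + (-124378 + (119366 + 123654)*(78844 + 18230))/(-245122 + 186412))*(-620 - 350324) = (476634 + (-124378 + 243020*97074)/(-58710))*(-350944) = (476634 + (-124378 + 23590923480)*(-1/58710))*(-350944) = (476634 + 23590799102*(-1/58710))*(-350944) = (476634 - 11795399551/29355)*(-350944) = (2196191519/29355)*(-350944) = -770740236443936/29355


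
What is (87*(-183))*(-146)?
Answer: 2324466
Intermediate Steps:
(87*(-183))*(-146) = -15921*(-146) = 2324466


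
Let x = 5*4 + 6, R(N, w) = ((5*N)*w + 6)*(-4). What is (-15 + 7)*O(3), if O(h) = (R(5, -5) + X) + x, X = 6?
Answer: -4064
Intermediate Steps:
R(N, w) = -24 - 20*N*w (R(N, w) = (5*N*w + 6)*(-4) = (6 + 5*N*w)*(-4) = -24 - 20*N*w)
x = 26 (x = 20 + 6 = 26)
O(h) = 508 (O(h) = ((-24 - 20*5*(-5)) + 6) + 26 = ((-24 + 500) + 6) + 26 = (476 + 6) + 26 = 482 + 26 = 508)
(-15 + 7)*O(3) = (-15 + 7)*508 = -8*508 = -4064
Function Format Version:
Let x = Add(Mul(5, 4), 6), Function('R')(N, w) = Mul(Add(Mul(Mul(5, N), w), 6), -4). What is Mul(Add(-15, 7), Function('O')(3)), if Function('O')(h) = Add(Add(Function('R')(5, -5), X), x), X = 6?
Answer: -4064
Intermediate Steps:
Function('R')(N, w) = Add(-24, Mul(-20, N, w)) (Function('R')(N, w) = Mul(Add(Mul(5, N, w), 6), -4) = Mul(Add(6, Mul(5, N, w)), -4) = Add(-24, Mul(-20, N, w)))
x = 26 (x = Add(20, 6) = 26)
Function('O')(h) = 508 (Function('O')(h) = Add(Add(Add(-24, Mul(-20, 5, -5)), 6), 26) = Add(Add(Add(-24, 500), 6), 26) = Add(Add(476, 6), 26) = Add(482, 26) = 508)
Mul(Add(-15, 7), Function('O')(3)) = Mul(Add(-15, 7), 508) = Mul(-8, 508) = -4064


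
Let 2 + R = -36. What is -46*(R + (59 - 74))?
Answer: 2438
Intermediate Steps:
R = -38 (R = -2 - 36 = -38)
-46*(R + (59 - 74)) = -46*(-38 + (59 - 74)) = -46*(-38 - 15) = -46*(-53) = 2438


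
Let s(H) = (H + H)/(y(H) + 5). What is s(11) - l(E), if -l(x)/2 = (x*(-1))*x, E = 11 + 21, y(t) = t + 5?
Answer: -42986/21 ≈ -2047.0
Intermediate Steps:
y(t) = 5 + t
E = 32
l(x) = 2*x² (l(x) = -2*x*(-1)*x = -2*(-x)*x = -(-2)*x² = 2*x²)
s(H) = 2*H/(10 + H) (s(H) = (H + H)/((5 + H) + 5) = (2*H)/(10 + H) = 2*H/(10 + H))
s(11) - l(E) = 2*11/(10 + 11) - 2*32² = 2*11/21 - 2*1024 = 2*11*(1/21) - 1*2048 = 22/21 - 2048 = -42986/21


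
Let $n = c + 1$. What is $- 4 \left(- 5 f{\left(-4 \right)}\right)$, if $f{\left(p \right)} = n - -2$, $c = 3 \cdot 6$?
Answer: $420$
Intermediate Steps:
$c = 18$
$n = 19$ ($n = 18 + 1 = 19$)
$f{\left(p \right)} = 21$ ($f{\left(p \right)} = 19 - -2 = 19 + 2 = 21$)
$- 4 \left(- 5 f{\left(-4 \right)}\right) = - 4 \left(\left(-5\right) 21\right) = \left(-4\right) \left(-105\right) = 420$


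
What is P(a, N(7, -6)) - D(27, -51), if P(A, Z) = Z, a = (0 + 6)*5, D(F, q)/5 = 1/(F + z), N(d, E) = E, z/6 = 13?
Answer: -127/21 ≈ -6.0476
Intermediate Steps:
z = 78 (z = 6*13 = 78)
D(F, q) = 5/(78 + F) (D(F, q) = 5/(F + 78) = 5/(78 + F))
a = 30 (a = 6*5 = 30)
P(a, N(7, -6)) - D(27, -51) = -6 - 5/(78 + 27) = -6 - 5/105 = -6 - 1*1/21 = -6 - 1/21 = -127/21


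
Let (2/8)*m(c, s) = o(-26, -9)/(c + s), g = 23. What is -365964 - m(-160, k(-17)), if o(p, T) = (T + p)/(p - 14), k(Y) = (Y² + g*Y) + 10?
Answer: -26349407/72 ≈ -3.6596e+5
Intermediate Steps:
k(Y) = 10 + Y² + 23*Y (k(Y) = (Y² + 23*Y) + 10 = 10 + Y² + 23*Y)
o(p, T) = (T + p)/(-14 + p)
m(c, s) = 7/(2*(c + s)) (m(c, s) = 4*(((-9 - 26)/(-14 - 26))/(c + s)) = 4*((-35/(-40))/(c + s)) = 4*((-1/40*(-35))/(c + s)) = 4*(7/(8*(c + s))) = 7/(2*(c + s)))
-365964 - m(-160, k(-17)) = -365964 - 7/(2*(-160 + (10 + (-17)² + 23*(-17)))) = -365964 - 7/(2*(-160 + (10 + 289 - 391))) = -365964 - 7/(2*(-160 - 92)) = -365964 - 7/(2*(-252)) = -365964 - 7*(-1)/(2*252) = -365964 - 1*(-1/72) = -365964 + 1/72 = -26349407/72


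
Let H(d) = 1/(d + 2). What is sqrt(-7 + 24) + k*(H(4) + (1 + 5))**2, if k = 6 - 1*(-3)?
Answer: 1369/4 + sqrt(17) ≈ 346.37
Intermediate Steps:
H(d) = 1/(2 + d)
k = 9 (k = 6 + 3 = 9)
sqrt(-7 + 24) + k*(H(4) + (1 + 5))**2 = sqrt(-7 + 24) + 9*(1/(2 + 4) + (1 + 5))**2 = sqrt(17) + 9*(1/6 + 6)**2 = sqrt(17) + 9*(37/6)**2 = sqrt(17) + 9*(1369/36) = sqrt(17) + 1369/4 = 1369/4 + sqrt(17)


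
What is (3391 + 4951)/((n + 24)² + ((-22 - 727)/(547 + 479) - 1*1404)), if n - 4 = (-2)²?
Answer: -8558892/390629 ≈ -21.911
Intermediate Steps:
n = 8 (n = 4 + (-2)² = 4 + 4 = 8)
(3391 + 4951)/((n + 24)² + ((-22 - 727)/(547 + 479) - 1*1404)) = (3391 + 4951)/((8 + 24)² + ((-22 - 727)/(547 + 479) - 1*1404)) = 8342/(32² + (-749/1026 - 1404)) = 8342/(1024 + (-749*1/1026 - 1404)) = 8342/(1024 + (-749/1026 - 1404)) = 8342/(1024 - 1441253/1026) = 8342/(-390629/1026) = 8342*(-1026/390629) = -8558892/390629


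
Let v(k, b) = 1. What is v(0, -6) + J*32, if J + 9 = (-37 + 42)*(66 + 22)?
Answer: 13793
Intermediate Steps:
J = 431 (J = -9 + (-37 + 42)*(66 + 22) = -9 + 5*88 = -9 + 440 = 431)
v(0, -6) + J*32 = 1 + 431*32 = 1 + 13792 = 13793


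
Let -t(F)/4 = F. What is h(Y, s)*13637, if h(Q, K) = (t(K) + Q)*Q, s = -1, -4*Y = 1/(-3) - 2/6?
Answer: 340925/36 ≈ 9470.1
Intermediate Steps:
t(F) = -4*F
Y = 1/6 (Y = -(1/(-3) - 2/6)/4 = -(1*(-1/3) - 2*1/6)/4 = -(-1/3 - 1/3)/4 = -1/4*(-2/3) = 1/6 ≈ 0.16667)
h(Q, K) = Q*(Q - 4*K) (h(Q, K) = (-4*K + Q)*Q = (Q - 4*K)*Q = Q*(Q - 4*K))
h(Y, s)*13637 = ((1/6 - 4*(-1))/6)*13637 = ((1/6 + 4)/6)*13637 = ((1/6)*(25/6))*13637 = (25/36)*13637 = 340925/36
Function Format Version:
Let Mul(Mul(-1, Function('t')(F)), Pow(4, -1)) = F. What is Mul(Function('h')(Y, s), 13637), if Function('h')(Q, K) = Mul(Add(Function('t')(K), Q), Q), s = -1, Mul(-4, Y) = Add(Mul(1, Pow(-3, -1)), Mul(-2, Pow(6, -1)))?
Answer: Rational(340925, 36) ≈ 9470.1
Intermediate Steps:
Function('t')(F) = Mul(-4, F)
Y = Rational(1, 6) (Y = Mul(Rational(-1, 4), Add(Mul(1, Pow(-3, -1)), Mul(-2, Pow(6, -1)))) = Mul(Rational(-1, 4), Add(Mul(1, Rational(-1, 3)), Mul(-2, Rational(1, 6)))) = Mul(Rational(-1, 4), Add(Rational(-1, 3), Rational(-1, 3))) = Mul(Rational(-1, 4), Rational(-2, 3)) = Rational(1, 6) ≈ 0.16667)
Function('h')(Q, K) = Mul(Q, Add(Q, Mul(-4, K))) (Function('h')(Q, K) = Mul(Add(Mul(-4, K), Q), Q) = Mul(Add(Q, Mul(-4, K)), Q) = Mul(Q, Add(Q, Mul(-4, K))))
Mul(Function('h')(Y, s), 13637) = Mul(Mul(Rational(1, 6), Add(Rational(1, 6), Mul(-4, -1))), 13637) = Mul(Mul(Rational(1, 6), Add(Rational(1, 6), 4)), 13637) = Mul(Mul(Rational(1, 6), Rational(25, 6)), 13637) = Mul(Rational(25, 36), 13637) = Rational(340925, 36)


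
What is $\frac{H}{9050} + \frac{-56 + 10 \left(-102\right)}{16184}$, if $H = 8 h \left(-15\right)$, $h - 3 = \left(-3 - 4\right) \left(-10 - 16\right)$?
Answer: $- \frac{1845113}{732326} \approx -2.5195$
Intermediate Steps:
$h = 185$ ($h = 3 + \left(-3 - 4\right) \left(-10 - 16\right) = 3 - -182 = 3 + 182 = 185$)
$H = -22200$ ($H = 8 \cdot 185 \left(-15\right) = 1480 \left(-15\right) = -22200$)
$\frac{H}{9050} + \frac{-56 + 10 \left(-102\right)}{16184} = - \frac{22200}{9050} + \frac{-56 + 10 \left(-102\right)}{16184} = \left(-22200\right) \frac{1}{9050} + \left(-56 - 1020\right) \frac{1}{16184} = - \frac{444}{181} - \frac{269}{4046} = - \frac{1845113}{732326}$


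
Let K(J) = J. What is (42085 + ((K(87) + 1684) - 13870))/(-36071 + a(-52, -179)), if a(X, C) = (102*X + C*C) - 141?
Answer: -29986/9475 ≈ -3.1647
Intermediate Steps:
a(X, C) = -141 + C**2 + 102*X (a(X, C) = (102*X + C**2) - 141 = (C**2 + 102*X) - 141 = -141 + C**2 + 102*X)
(42085 + ((K(87) + 1684) - 13870))/(-36071 + a(-52, -179)) = (42085 + ((87 + 1684) - 13870))/(-36071 + (-141 + (-179)**2 + 102*(-52))) = (42085 + (1771 - 13870))/(-36071 + (-141 + 32041 - 5304)) = (42085 - 12099)/(-36071 + 26596) = 29986/(-9475) = 29986*(-1/9475) = -29986/9475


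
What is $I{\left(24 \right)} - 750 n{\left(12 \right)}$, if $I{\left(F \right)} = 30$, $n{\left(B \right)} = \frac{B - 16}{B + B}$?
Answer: $155$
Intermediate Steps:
$n{\left(B \right)} = \frac{-16 + B}{2 B}$
$I{\left(24 \right)} - 750 n{\left(12 \right)} = 30 - 750 \frac{-16 + 12}{2 \cdot 12} = 30 - 750 \cdot \frac{1}{2} \cdot \frac{1}{12} \left(-4\right) = 30 - -125 = 30 + 125 = 155$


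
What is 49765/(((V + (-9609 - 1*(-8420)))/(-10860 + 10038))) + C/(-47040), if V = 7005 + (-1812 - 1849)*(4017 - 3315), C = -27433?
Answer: 142471510457/8615732160 ≈ 16.536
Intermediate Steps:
V = -2563017 (V = 7005 - 3661*702 = 7005 - 2570022 = -2563017)
49765/(((V + (-9609 - 1*(-8420)))/(-10860 + 10038))) + C/(-47040) = 49765/(((-2563017 + (-9609 - 1*(-8420)))/(-10860 + 10038))) - 27433/(-47040) = 49765/(((-2563017 + (-9609 + 8420))/(-822))) - 27433*(-1/47040) = 49765/(((-2563017 - 1189)*(-1/822))) + 3919/6720 = 49765/((-2564206*(-1/822))) + 3919/6720 = 49765/(1282103/411) + 3919/6720 = 49765*(411/1282103) + 3919/6720 = 20453415/1282103 + 3919/6720 = 142471510457/8615732160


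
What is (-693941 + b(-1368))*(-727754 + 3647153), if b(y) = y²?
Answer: 3437542692717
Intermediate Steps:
(-693941 + b(-1368))*(-727754 + 3647153) = (-693941 + (-1368)²)*(-727754 + 3647153) = (-693941 + 1871424)*2919399 = 1177483*2919399 = 3437542692717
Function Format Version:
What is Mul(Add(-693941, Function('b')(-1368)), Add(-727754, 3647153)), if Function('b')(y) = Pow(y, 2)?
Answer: 3437542692717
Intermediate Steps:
Mul(Add(-693941, Function('b')(-1368)), Add(-727754, 3647153)) = Mul(Add(-693941, Pow(-1368, 2)), Add(-727754, 3647153)) = Mul(Add(-693941, 1871424), 2919399) = Mul(1177483, 2919399) = 3437542692717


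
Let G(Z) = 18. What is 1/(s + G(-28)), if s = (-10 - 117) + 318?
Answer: 1/209 ≈ 0.0047847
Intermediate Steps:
s = 191 (s = -127 + 318 = 191)
1/(s + G(-28)) = 1/(191 + 18) = 1/209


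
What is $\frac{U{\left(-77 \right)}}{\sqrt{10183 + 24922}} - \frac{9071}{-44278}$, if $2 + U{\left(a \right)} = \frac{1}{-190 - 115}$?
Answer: $\frac{9071}{44278} - \frac{611 \sqrt{35105}}{10707025} \approx 0.19417$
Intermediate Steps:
$U{\left(a \right)} = - \frac{611}{305}$ ($U{\left(a \right)} = -2 + \frac{1}{-190 - 115} = -2 + \frac{1}{-305} = -2 - \frac{1}{305} = - \frac{611}{305}$)
$\frac{U{\left(-77 \right)}}{\sqrt{10183 + 24922}} - \frac{9071}{-44278} = - \frac{611}{305 \sqrt{10183 + 24922}} - \frac{9071}{-44278} = - \frac{611}{305 \sqrt{35105}} - - \frac{9071}{44278} = - \frac{611 \frac{\sqrt{35105}}{35105}}{305} + \frac{9071}{44278} = - \frac{611 \sqrt{35105}}{10707025} + \frac{9071}{44278} = \frac{9071}{44278} - \frac{611 \sqrt{35105}}{10707025}$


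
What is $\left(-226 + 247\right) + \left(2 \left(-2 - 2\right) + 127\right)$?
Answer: $140$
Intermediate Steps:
$\left(-226 + 247\right) + \left(2 \left(-2 - 2\right) + 127\right) = 21 + \left(2 \left(-4\right) + 127\right) = 21 + \left(-8 + 127\right) = 21 + 119 = 140$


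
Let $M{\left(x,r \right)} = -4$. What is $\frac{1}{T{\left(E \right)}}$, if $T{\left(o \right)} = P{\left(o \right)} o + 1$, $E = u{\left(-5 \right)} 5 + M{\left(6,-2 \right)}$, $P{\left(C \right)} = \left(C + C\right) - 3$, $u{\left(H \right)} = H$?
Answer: $\frac{1}{1770} \approx 0.00056497$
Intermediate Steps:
$P{\left(C \right)} = -3 + 2 C$ ($P{\left(C \right)} = 2 C - 3 = -3 + 2 C$)
$E = -29$ ($E = \left(-5\right) 5 - 4 = -25 - 4 = -29$)
$T{\left(o \right)} = 1 + o \left(-3 + 2 o\right)$ ($T{\left(o \right)} = \left(-3 + 2 o\right) o + 1 = o \left(-3 + 2 o\right) + 1 = 1 + o \left(-3 + 2 o\right)$)
$\frac{1}{T{\left(E \right)}} = \frac{1}{1 - 29 \left(-3 + 2 \left(-29\right)\right)} = \frac{1}{1 - 29 \left(-3 - 58\right)} = \frac{1}{1 - -1769} = \frac{1}{1 + 1769} = \frac{1}{1770}$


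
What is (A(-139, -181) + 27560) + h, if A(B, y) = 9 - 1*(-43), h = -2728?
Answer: 24884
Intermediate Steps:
A(B, y) = 52 (A(B, y) = 9 + 43 = 52)
(A(-139, -181) + 27560) + h = (52 + 27560) - 2728 = 27612 - 2728 = 24884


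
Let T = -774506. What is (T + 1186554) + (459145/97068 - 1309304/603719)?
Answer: 24146902896746399/58601795892 ≈ 4.1205e+5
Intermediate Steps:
(T + 1186554) + (459145/97068 - 1309304/603719) = (-774506 + 1186554) + (459145/97068 - 1309304/603719) = 412048 + (459145*(1/97068) - 1309304*1/603719) = 412048 + (459145/97068 - 1309304/603719) = 412048 + 150103039583/58601795892 = 24146902896746399/58601795892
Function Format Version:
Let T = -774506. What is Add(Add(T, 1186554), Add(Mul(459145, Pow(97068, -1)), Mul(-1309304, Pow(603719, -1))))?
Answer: Rational(24146902896746399, 58601795892) ≈ 4.1205e+5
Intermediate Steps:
Add(Add(T, 1186554), Add(Mul(459145, Pow(97068, -1)), Mul(-1309304, Pow(603719, -1)))) = Add(Add(-774506, 1186554), Add(Mul(459145, Pow(97068, -1)), Mul(-1309304, Pow(603719, -1)))) = Add(412048, Add(Mul(459145, Rational(1, 97068)), Mul(-1309304, Rational(1, 603719)))) = Add(412048, Add(Rational(459145, 97068), Rational(-1309304, 603719))) = Add(412048, Rational(150103039583, 58601795892)) = Rational(24146902896746399, 58601795892)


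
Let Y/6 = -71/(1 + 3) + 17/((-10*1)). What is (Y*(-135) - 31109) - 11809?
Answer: -54327/2 ≈ -27164.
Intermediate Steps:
Y = -1167/10 (Y = 6*(-71/(1 + 3) + 17/((-10*1))) = 6*(-71/4 + 17/(-10)) = 6*(-71*¼ + 17*(-⅒)) = 6*(-71/4 - 17/10) = 6*(-389/20) = -1167/10 ≈ -116.70)
(Y*(-135) - 31109) - 11809 = (-1167/10*(-135) - 31109) - 11809 = (31509/2 - 31109) - 11809 = -30709/2 - 11809 = -54327/2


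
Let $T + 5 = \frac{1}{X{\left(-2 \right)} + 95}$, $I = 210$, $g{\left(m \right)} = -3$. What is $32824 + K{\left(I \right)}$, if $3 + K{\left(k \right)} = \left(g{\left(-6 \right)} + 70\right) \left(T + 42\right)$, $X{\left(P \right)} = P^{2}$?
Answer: $\frac{3494767}{99} \approx 35301.0$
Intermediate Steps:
$T = - \frac{494}{99}$ ($T = -5 + \frac{1}{\left(-2\right)^{2} + 95} = -5 + \frac{1}{4 + 95} = -5 + \frac{1}{99} = - \frac{494}{99} \approx -4.9899$)
$K{\left(k \right)} = \frac{245191}{99}$ ($K{\left(k \right)} = -3 + \left(-3 + 70\right) \left(- \frac{494}{99} + 42\right) = -3 + 67 \cdot \frac{3664}{99} = -3 + \frac{245488}{99} = \frac{245191}{99}$)
$32824 + K{\left(I \right)} = 32824 + \frac{245191}{99} = \frac{3494767}{99}$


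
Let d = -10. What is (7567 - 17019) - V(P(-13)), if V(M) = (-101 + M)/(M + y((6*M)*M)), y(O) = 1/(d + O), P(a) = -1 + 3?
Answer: -272722/29 ≈ -9404.2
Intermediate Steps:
P(a) = 2
y(O) = 1/(-10 + O)
V(M) = (-101 + M)/(M + 1/(-10 + 6*M²)) (V(M) = (-101 + M)/(M + 1/(-10 + (6*M)*M)) = (-101 + M)/(M + 1/(-10 + 6*M²)))
(7567 - 17019) - V(P(-13)) = (7567 - 17019) - (-101 + 2)/(2 + 1/(-10 + 6*2²)) = -9452 - (-99)/(2 + 1/(-10 + 6*4)) = -9452 - (-99)/(2 + 1/(-10 + 24)) = -9452 - (-99)/(2 + 1/14) = -9452 - (-99)/29/14 = -9452 - 14*(-99)/29 = -9452 - 1*(-1386/29) = -9452 + 1386/29 = -272722/29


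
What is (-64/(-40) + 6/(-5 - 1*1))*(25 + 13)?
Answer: 114/5 ≈ 22.800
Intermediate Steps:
(-64/(-40) + 6/(-5 - 1*1))*(25 + 13) = (-64*(-1/40) + 6/(-5 - 1))*38 = (8/5 + 6/(-6))*38 = (8/5 + 6*(-⅙))*38 = (8/5 - 1)*38 = (⅗)*38 = 114/5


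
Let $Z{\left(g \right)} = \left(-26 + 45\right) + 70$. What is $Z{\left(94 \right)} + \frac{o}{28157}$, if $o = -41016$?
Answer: $\frac{2464957}{28157} \approx 87.543$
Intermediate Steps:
$Z{\left(g \right)} = 89$ ($Z{\left(g \right)} = 19 + 70 = 89$)
$Z{\left(94 \right)} + \frac{o}{28157} = 89 - \frac{41016}{28157} = \frac{2464957}{28157}$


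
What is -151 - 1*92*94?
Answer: -8799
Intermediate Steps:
-151 - 1*92*94 = -151 - 92*94 = -151 - 8648 = -8799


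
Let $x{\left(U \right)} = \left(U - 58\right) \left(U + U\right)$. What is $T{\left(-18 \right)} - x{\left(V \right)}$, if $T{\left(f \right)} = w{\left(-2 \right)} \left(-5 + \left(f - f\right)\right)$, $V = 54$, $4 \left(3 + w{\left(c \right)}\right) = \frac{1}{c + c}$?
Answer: $\frac{7157}{16} \approx 447.31$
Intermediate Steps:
$w{\left(c \right)} = -3 + \frac{1}{8 c}$ ($w{\left(c \right)} = -3 + \frac{1}{4 \left(c + c\right)} = -3 + \frac{1}{4 \cdot 2 c} = -3 + \frac{\frac{1}{2} \frac{1}{c}}{4} = -3 + \frac{1}{8 c}$)
$x{\left(U \right)} = 2 U \left(-58 + U\right)$ ($x{\left(U \right)} = \left(-58 + U\right) 2 U = 2 U \left(-58 + U\right)$)
$T{\left(f \right)} = \frac{245}{16}$ ($T{\left(f \right)} = \left(-3 + \frac{1}{8 \left(-2\right)}\right) \left(-5 + \left(f - f\right)\right) = \left(-3 + \frac{1}{8} \left(- \frac{1}{2}\right)\right) \left(-5 + 0\right) = \left(-3 - \frac{1}{16}\right) \left(-5\right) = \left(- \frac{49}{16}\right) \left(-5\right) = \frac{245}{16}$)
$T{\left(-18 \right)} - x{\left(V \right)} = \frac{245}{16} - 2 \cdot 54 \left(-58 + 54\right) = \frac{245}{16} - 2 \cdot 54 \left(-4\right) = \frac{245}{16} - -432 = \frac{245}{16} + 432 = \frac{7157}{16}$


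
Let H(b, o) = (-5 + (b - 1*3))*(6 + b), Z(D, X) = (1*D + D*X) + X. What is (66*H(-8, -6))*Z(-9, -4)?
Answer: 48576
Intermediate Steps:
Z(D, X) = D + X + D*X (Z(D, X) = (D + D*X) + X = D + X + D*X)
H(b, o) = (-8 + b)*(6 + b) (H(b, o) = (-5 + (b - 3))*(6 + b) = (-5 + (-3 + b))*(6 + b) = (-8 + b)*(6 + b))
(66*H(-8, -6))*Z(-9, -4) = (66*(-48 + (-8)² - 2*(-8)))*(-9 - 4 - 9*(-4)) = (66*(-48 + 64 + 16))*(-9 - 4 + 36) = (66*32)*23 = 2112*23 = 48576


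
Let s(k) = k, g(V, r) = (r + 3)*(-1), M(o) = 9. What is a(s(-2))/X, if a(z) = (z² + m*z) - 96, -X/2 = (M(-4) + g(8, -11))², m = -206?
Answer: -160/289 ≈ -0.55363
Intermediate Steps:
g(V, r) = -3 - r (g(V, r) = (3 + r)*(-1) = -3 - r)
X = -578 (X = -2*(9 + (-3 - 1*(-11)))² = -2*(9 + (-3 + 11))² = -2*(9 + 8)² = -2*17² = -2*289 = -578)
a(z) = -96 + z² - 206*z (a(z) = (z² - 206*z) - 96 = -96 + z² - 206*z)
a(s(-2))/X = (-96 + (-2)² - 206*(-2))/(-578) = (-96 + 4 + 412)*(-1/578) = 320*(-1/578) = -160/289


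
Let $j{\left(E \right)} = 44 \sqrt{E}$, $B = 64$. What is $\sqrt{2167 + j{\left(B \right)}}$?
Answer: $\sqrt{2519} \approx 50.19$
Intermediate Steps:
$\sqrt{2167 + j{\left(B \right)}} = \sqrt{2167 + 44 \sqrt{64}} = \sqrt{2167 + 44 \cdot 8} = \sqrt{2167 + 352} = \sqrt{2519}$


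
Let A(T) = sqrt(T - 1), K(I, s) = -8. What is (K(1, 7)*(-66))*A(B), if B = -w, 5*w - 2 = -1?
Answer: 528*I*sqrt(30)/5 ≈ 578.39*I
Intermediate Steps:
w = 1/5 (w = 2/5 + (1/5)*(-1) = 2/5 - 1/5 = 1/5 ≈ 0.20000)
B = -1/5 (B = -1*1/5 = -1/5 ≈ -0.20000)
A(T) = sqrt(-1 + T)
(K(1, 7)*(-66))*A(B) = (-8*(-66))*sqrt(-1 - 1/5) = 528*sqrt(-6/5) = 528*(I*sqrt(30)/5) = 528*I*sqrt(30)/5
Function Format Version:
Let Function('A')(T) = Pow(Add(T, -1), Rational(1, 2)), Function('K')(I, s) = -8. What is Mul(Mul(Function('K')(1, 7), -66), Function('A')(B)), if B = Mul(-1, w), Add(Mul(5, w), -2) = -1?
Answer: Mul(Rational(528, 5), I, Pow(30, Rational(1, 2))) ≈ Mul(578.39, I)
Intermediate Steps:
w = Rational(1, 5) (w = Add(Rational(2, 5), Mul(Rational(1, 5), -1)) = Add(Rational(2, 5), Rational(-1, 5)) = Rational(1, 5) ≈ 0.20000)
B = Rational(-1, 5) (B = Mul(-1, Rational(1, 5)) = Rational(-1, 5) ≈ -0.20000)
Function('A')(T) = Pow(Add(-1, T), Rational(1, 2))
Mul(Mul(Function('K')(1, 7), -66), Function('A')(B)) = Mul(Mul(-8, -66), Pow(Add(-1, Rational(-1, 5)), Rational(1, 2))) = Mul(528, Pow(Rational(-6, 5), Rational(1, 2))) = Mul(528, Mul(Rational(1, 5), I, Pow(30, Rational(1, 2)))) = Mul(Rational(528, 5), I, Pow(30, Rational(1, 2)))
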